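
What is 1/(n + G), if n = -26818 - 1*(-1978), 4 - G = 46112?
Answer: -1/70948 ≈ -1.4095e-5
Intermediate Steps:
G = -46108 (G = 4 - 1*46112 = 4 - 46112 = -46108)
n = -24840 (n = -26818 + 1978 = -24840)
1/(n + G) = 1/(-24840 - 46108) = 1/(-70948) = -1/70948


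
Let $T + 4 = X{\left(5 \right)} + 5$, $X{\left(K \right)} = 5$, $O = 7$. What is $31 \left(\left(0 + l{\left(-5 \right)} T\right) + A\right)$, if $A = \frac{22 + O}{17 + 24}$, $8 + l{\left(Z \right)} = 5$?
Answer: $- \frac{21979}{41} \approx -536.07$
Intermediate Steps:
$l{\left(Z \right)} = -3$ ($l{\left(Z \right)} = -8 + 5 = -3$)
$T = 6$ ($T = -4 + \left(5 + 5\right) = -4 + 10 = 6$)
$A = \frac{29}{41}$ ($A = \frac{22 + 7}{17 + 24} = \frac{29}{41} \approx 0.70732$)
$31 \left(\left(0 + l{\left(-5 \right)} T\right) + A\right) = 31 \left(\left(0 - 18\right) + \frac{29}{41}\right) = 31 \left(-18 + \frac{29}{41}\right) = 31 \left(- \frac{709}{41}\right) = - \frac{21979}{41}$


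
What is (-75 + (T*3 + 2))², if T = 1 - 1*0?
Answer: 4900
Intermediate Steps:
T = 1 (T = 1 + 0 = 1)
(-75 + (T*3 + 2))² = (-75 + (1*3 + 2))² = (-75 + (3 + 2))² = (-75 + 5)² = (-70)² = 4900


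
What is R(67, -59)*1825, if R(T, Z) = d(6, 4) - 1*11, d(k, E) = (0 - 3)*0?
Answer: -20075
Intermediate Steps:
d(k, E) = 0 (d(k, E) = -3*0 = 0)
R(T, Z) = -11 (R(T, Z) = 0 - 1*11 = 0 - 11 = -11)
R(67, -59)*1825 = -11*1825 = -20075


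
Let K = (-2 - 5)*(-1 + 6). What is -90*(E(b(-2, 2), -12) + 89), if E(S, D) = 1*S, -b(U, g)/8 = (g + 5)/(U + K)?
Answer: -301410/37 ≈ -8146.2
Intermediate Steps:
K = -35 (K = -7*5 = -35)
b(U, g) = -8*(5 + g)/(-35 + U) (b(U, g) = -8*(g + 5)/(U - 35) = -8*(5 + g)/(-35 + U))
E(S, D) = S
-90*(E(b(-2, 2), -12) + 89) = -90*(8*(-5 - 1*2)/(-35 - 2) + 89) = -90*(8*(-5 - 2)/(-37) + 89) = -90*(8*(-1/37)*(-7) + 89) = -90*(56/37 + 89) = -90*3349/37 = -301410/37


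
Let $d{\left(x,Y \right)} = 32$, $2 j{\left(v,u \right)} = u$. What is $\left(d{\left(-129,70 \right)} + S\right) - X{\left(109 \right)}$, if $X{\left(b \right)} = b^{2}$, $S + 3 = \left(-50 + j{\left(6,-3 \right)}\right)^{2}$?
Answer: $- \frac{36799}{4} \approx -9199.8$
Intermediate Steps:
$j{\left(v,u \right)} = \frac{u}{2}$
$S = \frac{10597}{4}$ ($S = -3 + \left(-50 + \frac{1}{2} \left(-3\right)\right)^{2} = -3 + \left(-50 - \frac{3}{2}\right)^{2} = -3 + \left(- \frac{103}{2}\right)^{2} = -3 + \frac{10609}{4} = \frac{10597}{4} \approx 2649.3$)
$\left(d{\left(-129,70 \right)} + S\right) - X{\left(109 \right)} = \left(32 + \frac{10597}{4}\right) - 109^{2} = \frac{10725}{4} - 11881 = - \frac{36799}{4}$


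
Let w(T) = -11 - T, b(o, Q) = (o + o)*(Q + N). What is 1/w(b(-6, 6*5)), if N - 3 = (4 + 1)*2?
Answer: 1/505 ≈ 0.0019802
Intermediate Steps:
N = 13 (N = 3 + (4 + 1)*2 = 3 + 5*2 = 3 + 10 = 13)
b(o, Q) = 2*o*(13 + Q) (b(o, Q) = (o + o)*(Q + 13) = (2*o)*(13 + Q) = 2*o*(13 + Q))
1/w(b(-6, 6*5)) = 1/(-11 - 2*(-6)*(13 + 6*5)) = 1/(-11 - 2*(-6)*(13 + 30)) = 1/(-11 - 2*(-6)*43) = 1/(-11 - 1*(-516)) = 1/(-11 + 516) = 1/505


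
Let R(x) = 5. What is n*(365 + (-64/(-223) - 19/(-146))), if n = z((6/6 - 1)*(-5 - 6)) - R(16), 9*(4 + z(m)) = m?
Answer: -107075259/32558 ≈ -3288.8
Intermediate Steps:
z(m) = -4 + m/9
n = -9 (n = (-4 + ((6/6 - 1)*(-5 - 6))/9) - 1*5 = (-4 + ((6*(1/6) - 1)*(-11))/9) - 5 = (-4 + ((1 - 1)*(-11))/9) - 5 = (-4 + (0*(-11))/9) - 5 = (-4 + (1/9)*0) - 5 = (-4 + 0) - 5 = -4 - 5 = -9)
n*(365 + (-64/(-223) - 19/(-146))) = -9*(365 + (-64/(-223) - 19/(-146))) = -9*(365 + (-64*(-1/223) - 19*(-1/146))) = -9*(365 + (64/223 + 19/146)) = -9*(365 + 13581/32558) = -9*11897251/32558 = -107075259/32558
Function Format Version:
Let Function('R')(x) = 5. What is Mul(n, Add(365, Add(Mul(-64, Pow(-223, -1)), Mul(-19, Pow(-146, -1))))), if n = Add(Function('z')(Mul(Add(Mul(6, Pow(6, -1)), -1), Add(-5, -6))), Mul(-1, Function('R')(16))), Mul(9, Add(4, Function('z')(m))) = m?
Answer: Rational(-107075259, 32558) ≈ -3288.8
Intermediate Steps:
Function('z')(m) = Add(-4, Mul(Rational(1, 9), m))
n = -9 (n = Add(Add(-4, Mul(Rational(1, 9), Mul(Add(Mul(6, Pow(6, -1)), -1), Add(-5, -6)))), Mul(-1, 5)) = Add(Add(-4, Mul(Rational(1, 9), Mul(Add(Mul(6, Rational(1, 6)), -1), -11))), -5) = Add(Add(-4, Mul(Rational(1, 9), Mul(Add(1, -1), -11))), -5) = Add(Add(-4, Mul(Rational(1, 9), Mul(0, -11))), -5) = Add(Add(-4, Mul(Rational(1, 9), 0)), -5) = Add(Add(-4, 0), -5) = Add(-4, -5) = -9)
Mul(n, Add(365, Add(Mul(-64, Pow(-223, -1)), Mul(-19, Pow(-146, -1))))) = Mul(-9, Add(365, Add(Mul(-64, Pow(-223, -1)), Mul(-19, Pow(-146, -1))))) = Mul(-9, Add(365, Add(Mul(-64, Rational(-1, 223)), Mul(-19, Rational(-1, 146))))) = Mul(-9, Add(365, Add(Rational(64, 223), Rational(19, 146)))) = Mul(-9, Add(365, Rational(13581, 32558))) = Mul(-9, Rational(11897251, 32558)) = Rational(-107075259, 32558)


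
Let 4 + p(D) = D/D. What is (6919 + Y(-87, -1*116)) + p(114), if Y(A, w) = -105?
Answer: 6811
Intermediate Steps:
p(D) = -3 (p(D) = -4 + D/D = -4 + 1 = -3)
(6919 + Y(-87, -1*116)) + p(114) = (6919 - 105) - 3 = 6814 - 3 = 6811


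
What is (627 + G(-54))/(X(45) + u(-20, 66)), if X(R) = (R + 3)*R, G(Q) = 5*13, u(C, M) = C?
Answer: 173/535 ≈ 0.32336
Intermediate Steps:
G(Q) = 65
X(R) = R*(3 + R) (X(R) = (3 + R)*R = R*(3 + R))
(627 + G(-54))/(X(45) + u(-20, 66)) = (627 + 65)/(45*(3 + 45) - 20) = 692/(45*48 - 20) = 692/(2160 - 20) = 692/2140 = 692*(1/2140) = 173/535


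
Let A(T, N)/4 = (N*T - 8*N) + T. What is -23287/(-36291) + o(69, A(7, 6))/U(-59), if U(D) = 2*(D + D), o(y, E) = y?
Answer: 2991653/8564676 ≈ 0.34930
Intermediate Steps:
A(T, N) = -32*N + 4*T + 4*N*T (A(T, N) = 4*((N*T - 8*N) + T) = 4*((-8*N + N*T) + T) = 4*(T - 8*N + N*T) = -32*N + 4*T + 4*N*T)
U(D) = 4*D (U(D) = 2*(2*D) = 4*D)
-23287/(-36291) + o(69, A(7, 6))/U(-59) = -23287/(-36291) + 69/((4*(-59))) = -23287*(-1/36291) + 69/(-236) = 23287/36291 + 69*(-1/236) = 23287/36291 - 69/236 = 2991653/8564676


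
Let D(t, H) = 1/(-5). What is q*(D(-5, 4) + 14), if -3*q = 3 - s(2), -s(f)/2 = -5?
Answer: 161/5 ≈ 32.200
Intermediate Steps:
s(f) = 10 (s(f) = -2*(-5) = 10)
D(t, H) = -1/5
q = 7/3 (q = -(3 - 1*10)/3 = -(3 - 10)/3 = -1/3*(-7) = 7/3 ≈ 2.3333)
q*(D(-5, 4) + 14) = 7*(-1/5 + 14)/3 = (7/3)*(69/5) = 161/5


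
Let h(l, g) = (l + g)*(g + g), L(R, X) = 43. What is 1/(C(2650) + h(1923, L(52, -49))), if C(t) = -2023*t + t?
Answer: -1/5189224 ≈ -1.9271e-7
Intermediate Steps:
h(l, g) = 2*g*(g + l) (h(l, g) = (g + l)*(2*g) = 2*g*(g + l))
C(t) = -2022*t
1/(C(2650) + h(1923, L(52, -49))) = 1/(-2022*2650 + 2*43*(43 + 1923)) = 1/(-5358300 + 2*43*1966) = 1/(-5358300 + 169076) = 1/(-5189224) = -1/5189224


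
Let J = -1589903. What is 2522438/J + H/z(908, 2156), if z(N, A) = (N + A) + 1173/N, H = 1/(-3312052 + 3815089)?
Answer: -3531653679080264786/2226015775858905135 ≈ -1.5865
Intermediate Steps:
H = 1/503037 ≈ 1.9879e-6
z(N, A) = A + N + 1173/N (z(N, A) = (A + N) + 1173/N = A + N + 1173/N)
2522438/J + H/z(908, 2156) = 2522438/(-1589903) + 1/(503037*(2156 + 908 + 1173/908)) = 2522438*(-1/1589903) + 1/(503037*(2156 + 908 + 1173*(1/908))) = -2522438/1589903 + 1/(503037*(2156 + 908 + 1173/908)) = -2522438/1589903 + 1/(503037*(2783285/908)) = -2522438/1589903 + (1/503037)*(908/2783285) = -2522438/1589903 + 908/1400095336545 = -3531653679080264786/2226015775858905135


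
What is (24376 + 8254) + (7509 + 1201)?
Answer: 41340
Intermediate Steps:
(24376 + 8254) + (7509 + 1201) = 32630 + 8710 = 41340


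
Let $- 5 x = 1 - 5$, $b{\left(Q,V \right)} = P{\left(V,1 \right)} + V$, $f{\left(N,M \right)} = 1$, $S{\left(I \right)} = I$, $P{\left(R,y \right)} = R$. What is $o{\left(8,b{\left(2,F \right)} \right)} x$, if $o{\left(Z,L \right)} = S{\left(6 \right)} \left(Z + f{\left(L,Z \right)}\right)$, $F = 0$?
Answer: $\frac{216}{5} \approx 43.2$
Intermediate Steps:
$b{\left(Q,V \right)} = 2 V$ ($b{\left(Q,V \right)} = V + V = 2 V$)
$o{\left(Z,L \right)} = 6 + 6 Z$ ($o{\left(Z,L \right)} = 6 \left(Z + 1\right) = 6 \left(1 + Z\right) = 6 + 6 Z$)
$x = \frac{4}{5}$ ($x = - \frac{1 - 5}{5} = \left(- \frac{1}{5}\right) \left(-4\right) = \frac{4}{5} \approx 0.8$)
$o{\left(8,b{\left(2,F \right)} \right)} x = \left(6 + 6 \cdot 8\right) \frac{4}{5} = \left(6 + 48\right) \frac{4}{5} = 54 \cdot \frac{4}{5} = \frac{216}{5}$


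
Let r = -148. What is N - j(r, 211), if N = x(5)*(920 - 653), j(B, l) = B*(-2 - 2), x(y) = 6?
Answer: 1010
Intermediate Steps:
j(B, l) = -4*B (j(B, l) = B*(-4) = -4*B)
N = 1602 (N = 6*(920 - 653) = 6*267 = 1602)
N - j(r, 211) = 1602 - (-4)*(-148) = 1602 - 1*592 = 1602 - 592 = 1010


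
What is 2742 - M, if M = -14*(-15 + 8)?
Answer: 2644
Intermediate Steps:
M = 98 (M = -14*(-7) = 98)
2742 - M = 2742 - 1*98 = 2742 - 98 = 2644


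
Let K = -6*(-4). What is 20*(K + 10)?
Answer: 680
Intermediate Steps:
K = 24
20*(K + 10) = 20*(24 + 10) = 20*34 = 680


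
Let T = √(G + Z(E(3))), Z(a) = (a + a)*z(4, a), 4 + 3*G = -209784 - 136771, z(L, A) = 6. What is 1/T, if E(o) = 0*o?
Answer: -I*√1039677/346559 ≈ -0.0029422*I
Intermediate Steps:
E(o) = 0
G = -346559/3 (G = -4/3 + (-209784 - 136771)/3 = -4/3 + (⅓)*(-346555) = -4/3 - 346555/3 = -346559/3 ≈ -1.1552e+5)
Z(a) = 12*a (Z(a) = (a + a)*6 = (2*a)*6 = 12*a)
T = I*√1039677/3 (T = √(-346559/3 + 12*0) = √(-346559/3 + 0) = √(-346559/3) = I*√1039677/3 ≈ 339.88*I)
1/T = 1/(I*√1039677/3) = -I*√1039677/346559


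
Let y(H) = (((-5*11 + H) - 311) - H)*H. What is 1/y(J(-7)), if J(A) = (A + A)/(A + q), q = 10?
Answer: 1/1708 ≈ 0.00058548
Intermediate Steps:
J(A) = 2*A/(10 + A) (J(A) = (A + A)/(A + 10) = (2*A)/(10 + A) = 2*A/(10 + A))
y(H) = -366*H (y(H) = (((-55 + H) - 311) - H)*H = ((-366 + H) - H)*H = -366*H)
1/y(J(-7)) = 1/(-732*(-7)/(10 - 7)) = 1/(-732*(-7)/3) = 1/(-366*(-14/3)) = 1/1708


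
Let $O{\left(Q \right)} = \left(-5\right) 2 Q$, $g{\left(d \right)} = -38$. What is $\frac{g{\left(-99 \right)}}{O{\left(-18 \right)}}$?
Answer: $- \frac{19}{90} \approx -0.21111$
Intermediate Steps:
$O{\left(Q \right)} = - 10 Q$
$\frac{g{\left(-99 \right)}}{O{\left(-18 \right)}} = - \frac{38}{\left(-10\right) \left(-18\right)} = - \frac{38}{180} = \left(-38\right) \frac{1}{180} = - \frac{19}{90}$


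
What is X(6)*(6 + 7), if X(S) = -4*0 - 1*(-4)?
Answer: 52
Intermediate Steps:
X(S) = 4 (X(S) = 0 + 4 = 4)
X(6)*(6 + 7) = 4*(6 + 7) = 4*13 = 52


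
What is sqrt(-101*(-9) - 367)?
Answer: sqrt(542) ≈ 23.281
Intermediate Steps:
sqrt(-101*(-9) - 367) = sqrt(909 - 367) = sqrt(542)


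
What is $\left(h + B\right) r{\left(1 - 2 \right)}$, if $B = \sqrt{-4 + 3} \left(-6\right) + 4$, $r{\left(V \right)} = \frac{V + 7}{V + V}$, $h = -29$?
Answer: $75 + 18 i \approx 75.0 + 18.0 i$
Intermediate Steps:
$r{\left(V \right)} = \frac{7 + V}{2 V}$
$B = 4 - 6 i$ ($B = \sqrt{-1} \left(-6\right) + 4 = i \left(-6\right) + 4 = - 6 i + 4 = 4 - 6 i \approx 4.0 - 6.0 i$)
$\left(h + B\right) r{\left(1 - 2 \right)} = \left(-29 + \left(4 - 6 i\right)\right) \frac{7 + \left(1 - 2\right)}{2 \left(1 - 2\right)} = \left(-25 - 6 i\right) \frac{7 + \left(1 - 2\right)}{2 \left(1 - 2\right)} = \left(-25 - 6 i\right) \frac{7 - 1}{2 \left(-1\right)} = \left(-25 - 6 i\right) \frac{1}{2} \left(-1\right) 6 = \left(-25 - 6 i\right) \left(-3\right) = 75 + 18 i$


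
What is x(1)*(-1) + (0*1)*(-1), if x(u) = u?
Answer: -1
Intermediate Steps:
x(1)*(-1) + (0*1)*(-1) = 1*(-1) + (0*1)*(-1) = -1 + 0*(-1) = -1 + 0 = -1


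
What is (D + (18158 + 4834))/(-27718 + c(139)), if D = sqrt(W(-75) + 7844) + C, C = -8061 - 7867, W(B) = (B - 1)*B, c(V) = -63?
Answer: -7064/27781 - 2*sqrt(3386)/27781 ≈ -0.25846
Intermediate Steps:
W(B) = B*(-1 + B) (W(B) = (-1 + B)*B = B*(-1 + B))
C = -15928
D = -15928 + 2*sqrt(3386) (D = sqrt(-75*(-1 - 75) + 7844) - 15928 = sqrt(-75*(-76) + 7844) - 15928 = sqrt(5700 + 7844) - 15928 = sqrt(13544) - 15928 = 2*sqrt(3386) - 15928 = -15928 + 2*sqrt(3386) ≈ -15812.)
(D + (18158 + 4834))/(-27718 + c(139)) = ((-15928 + 2*sqrt(3386)) + (18158 + 4834))/(-27718 - 63) = ((-15928 + 2*sqrt(3386)) + 22992)/(-27781) = (7064 + 2*sqrt(3386))*(-1/27781) = -7064/27781 - 2*sqrt(3386)/27781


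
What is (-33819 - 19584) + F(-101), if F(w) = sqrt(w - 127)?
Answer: -53403 + 2*I*sqrt(57) ≈ -53403.0 + 15.1*I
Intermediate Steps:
F(w) = sqrt(-127 + w)
(-33819 - 19584) + F(-101) = (-33819 - 19584) + sqrt(-127 - 101) = -53403 + sqrt(-228) = -53403 + 2*I*sqrt(57)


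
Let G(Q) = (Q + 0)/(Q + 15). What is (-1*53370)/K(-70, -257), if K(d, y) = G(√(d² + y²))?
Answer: -53370 - 800550*√70949/70949 ≈ -56376.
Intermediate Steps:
G(Q) = Q/(15 + Q)
K(d, y) = √(d² + y²)/(15 + √(d² + y²))
(-1*53370)/K(-70, -257) = (-1*53370)/((√((-70)² + (-257)²)/(15 + √((-70)² + (-257)²)))) = -53370*(15 + √(4900 + 66049))/√(4900 + 66049) = -53370*√70949*(15 + √70949)/70949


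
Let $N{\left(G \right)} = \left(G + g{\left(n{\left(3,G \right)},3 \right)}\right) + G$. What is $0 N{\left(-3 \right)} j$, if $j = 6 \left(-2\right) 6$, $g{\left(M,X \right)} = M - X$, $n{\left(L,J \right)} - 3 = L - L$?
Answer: $0$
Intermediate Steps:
$n{\left(L,J \right)} = 3$ ($n{\left(L,J \right)} = 3 + \left(L - L\right) = 3 + 0 = 3$)
$N{\left(G \right)} = 2 G$ ($N{\left(G \right)} = \left(G + \left(3 - 3\right)\right) + G = \left(G + 0\right) + G = G + G = 2 G$)
$j = -72$ ($j = \left(-12\right) 6 = -72$)
$0 N{\left(-3 \right)} j = 0 \cdot 2 \left(-3\right) \left(-72\right) = 0 \left(-6\right) \left(-72\right) = 0 \left(-72\right) = 0$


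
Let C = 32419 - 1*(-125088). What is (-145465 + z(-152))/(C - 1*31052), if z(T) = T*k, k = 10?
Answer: -29397/25291 ≈ -1.1623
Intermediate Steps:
z(T) = 10*T (z(T) = T*10 = 10*T)
C = 157507 (C = 32419 + 125088 = 157507)
(-145465 + z(-152))/(C - 1*31052) = (-145465 + 10*(-152))/(157507 - 1*31052) = (-145465 - 1520)/(157507 - 31052) = -146985/126455 = -146985*1/126455 = -29397/25291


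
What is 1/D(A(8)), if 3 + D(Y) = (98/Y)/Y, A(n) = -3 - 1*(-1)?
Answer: 2/43 ≈ 0.046512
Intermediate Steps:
A(n) = -2 (A(n) = -3 + 1 = -2)
D(Y) = -3 + 98/Y² (D(Y) = -3 + (98/Y)/Y = -3 + 98/Y²)
1/D(A(8)) = 1/(-3 + 98/(-2)²) = 1/(-3 + 98*(¼)) = 1/(-3 + 49/2) = 1/(43/2) = 2/43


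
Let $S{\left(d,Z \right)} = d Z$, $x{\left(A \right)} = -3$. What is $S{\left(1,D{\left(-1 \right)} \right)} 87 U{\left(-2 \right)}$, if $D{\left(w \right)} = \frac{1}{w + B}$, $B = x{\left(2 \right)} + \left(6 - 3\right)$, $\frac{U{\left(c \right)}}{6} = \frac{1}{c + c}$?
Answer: $\frac{261}{2} \approx 130.5$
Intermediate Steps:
$U{\left(c \right)} = \frac{3}{c}$ ($U{\left(c \right)} = \frac{6}{c + c} = \frac{6}{2 c} = 6 \frac{1}{2 c} = \frac{3}{c}$)
$B = 0$ ($B = -3 + \left(6 - 3\right) = -3 + 3 = 0$)
$D{\left(w \right)} = \frac{1}{w}$ ($D{\left(w \right)} = \frac{1}{w + 0} = \frac{1}{w}$)
$S{\left(d,Z \right)} = Z d$
$S{\left(1,D{\left(-1 \right)} \right)} 87 U{\left(-2 \right)} = \frac{1}{-1} \cdot 1 \cdot 87 \frac{3}{-2} = \left(-1\right) 1 \cdot 87 \cdot 3 \left(- \frac{1}{2}\right) = - \frac{87 \left(-3\right)}{2} = \left(-1\right) \left(- \frac{261}{2}\right) = \frac{261}{2}$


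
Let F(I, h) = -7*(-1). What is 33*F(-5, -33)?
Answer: 231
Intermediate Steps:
F(I, h) = 7
33*F(-5, -33) = 33*7 = 231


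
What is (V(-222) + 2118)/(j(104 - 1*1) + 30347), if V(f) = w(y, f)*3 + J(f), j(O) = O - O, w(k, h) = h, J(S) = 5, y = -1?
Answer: 1457/30347 ≈ 0.048011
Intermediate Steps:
j(O) = 0
V(f) = 5 + 3*f (V(f) = f*3 + 5 = 3*f + 5 = 5 + 3*f)
(V(-222) + 2118)/(j(104 - 1*1) + 30347) = ((5 + 3*(-222)) + 2118)/(0 + 30347) = ((5 - 666) + 2118)/30347 = (-661 + 2118)*(1/30347) = 1457*(1/30347) = 1457/30347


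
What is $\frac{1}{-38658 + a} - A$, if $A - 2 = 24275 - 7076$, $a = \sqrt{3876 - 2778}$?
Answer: $- \frac{4284310028954}{249073311} - \frac{\sqrt{122}}{498146622} \approx -17201.0$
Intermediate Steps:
$a = 3 \sqrt{122}$ ($a = \sqrt{1098} = 3 \sqrt{122} \approx 33.136$)
$A = 17201$ ($A = 2 + \left(24275 - 7076\right) = 2 + 17199 = 17201$)
$\frac{1}{-38658 + a} - A = \frac{1}{-38658 + 3 \sqrt{122}} - 17201 = -17201 + \frac{1}{-38658 + 3 \sqrt{122}}$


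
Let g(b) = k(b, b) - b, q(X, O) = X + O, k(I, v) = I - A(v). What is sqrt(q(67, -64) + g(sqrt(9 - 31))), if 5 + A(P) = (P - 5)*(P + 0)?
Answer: sqrt(30 + 5*I*sqrt(22)) ≈ 5.8343 + 2.0098*I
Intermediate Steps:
A(P) = -5 + P*(-5 + P) (A(P) = -5 + (P - 5)*(P + 0) = -5 + (-5 + P)*P = -5 + P*(-5 + P))
k(I, v) = 5 + I - v**2 + 5*v (k(I, v) = I - (-5 + v**2 - 5*v) = I + (5 - v**2 + 5*v) = 5 + I - v**2 + 5*v)
q(X, O) = O + X
g(b) = 5 - b**2 + 5*b (g(b) = (5 + b - b**2 + 5*b) - b = (5 - b**2 + 6*b) - b = 5 - b**2 + 5*b)
sqrt(q(67, -64) + g(sqrt(9 - 31))) = sqrt((-64 + 67) + (5 - (sqrt(9 - 31))**2 + 5*sqrt(9 - 31))) = sqrt(3 + (5 - (sqrt(-22))**2 + 5*sqrt(-22))) = sqrt(3 + (5 - (I*sqrt(22))**2 + 5*(I*sqrt(22)))) = sqrt(3 + (5 - 1*(-22) + 5*I*sqrt(22))) = sqrt(3 + (5 + 22 + 5*I*sqrt(22))) = sqrt(3 + (27 + 5*I*sqrt(22))) = sqrt(30 + 5*I*sqrt(22))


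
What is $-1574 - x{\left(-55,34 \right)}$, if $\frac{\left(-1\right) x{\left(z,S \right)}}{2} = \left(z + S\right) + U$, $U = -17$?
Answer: $-1650$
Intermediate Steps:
$x{\left(z,S \right)} = 34 - 2 S - 2 z$ ($x{\left(z,S \right)} = - 2 \left(\left(z + S\right) - 17\right) = - 2 \left(\left(S + z\right) - 17\right) = - 2 \left(-17 + S + z\right) = 34 - 2 S - 2 z$)
$-1574 - x{\left(-55,34 \right)} = -1574 - \left(34 - 68 - -110\right) = -1574 - \left(34 - 68 + 110\right) = -1574 - 76 = -1650$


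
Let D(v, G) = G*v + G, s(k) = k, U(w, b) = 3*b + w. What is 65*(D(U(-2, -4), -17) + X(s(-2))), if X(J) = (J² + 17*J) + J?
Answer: 12285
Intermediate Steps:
U(w, b) = w + 3*b
D(v, G) = G + G*v
X(J) = J² + 18*J
65*(D(U(-2, -4), -17) + X(s(-2))) = 65*(-17*(1 + (-2 + 3*(-4))) - 2*(18 - 2)) = 65*(-17*(1 + (-2 - 12)) - 2*16) = 65*(-17*(1 - 14) - 32) = 65*(-17*(-13) - 32) = 65*(221 - 32) = 65*189 = 12285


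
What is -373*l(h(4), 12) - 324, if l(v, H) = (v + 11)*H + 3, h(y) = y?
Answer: -68583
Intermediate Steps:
l(v, H) = 3 + H*(11 + v) (l(v, H) = (11 + v)*H + 3 = H*(11 + v) + 3 = 3 + H*(11 + v))
-373*l(h(4), 12) - 324 = -373*(3 + 11*12 + 12*4) - 324 = -373*(3 + 132 + 48) - 324 = -373*183 - 324 = -68259 - 324 = -68583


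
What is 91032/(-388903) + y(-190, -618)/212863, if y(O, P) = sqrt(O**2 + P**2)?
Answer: -91032/388903 + 2*sqrt(104506)/212863 ≈ -0.23104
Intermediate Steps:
91032/(-388903) + y(-190, -618)/212863 = 91032/(-388903) + sqrt((-190)**2 + (-618)**2)/212863 = 91032*(-1/388903) + sqrt(36100 + 381924)*(1/212863) = -91032/388903 + sqrt(418024)*(1/212863) = -91032/388903 + (2*sqrt(104506))*(1/212863) = -91032/388903 + 2*sqrt(104506)/212863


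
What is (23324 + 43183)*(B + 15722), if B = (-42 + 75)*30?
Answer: 1111464984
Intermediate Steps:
B = 990 (B = 33*30 = 990)
(23324 + 43183)*(B + 15722) = (23324 + 43183)*(990 + 15722) = 66507*16712 = 1111464984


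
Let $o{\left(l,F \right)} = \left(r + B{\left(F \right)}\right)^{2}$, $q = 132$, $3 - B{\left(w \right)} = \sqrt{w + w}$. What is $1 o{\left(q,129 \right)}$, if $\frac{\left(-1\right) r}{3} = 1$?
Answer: $258$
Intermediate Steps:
$B{\left(w \right)} = 3 - \sqrt{2} \sqrt{w}$ ($B{\left(w \right)} = 3 - \sqrt{w + w} = 3 - \sqrt{2 w} = 3 - \sqrt{2} \sqrt{w}$)
$r = -3$ ($r = \left(-3\right) 1 = -3$)
$o{\left(l,F \right)} = 2 F$ ($o{\left(l,F \right)} = \left(-3 - \left(-3 + \sqrt{2} \sqrt{F}\right)\right)^{2} = \left(- \sqrt{2} \sqrt{F}\right)^{2} = 2 F$)
$1 o{\left(q,129 \right)} = 1 \cdot 2 \cdot 129 = 1 \cdot 258 = 258$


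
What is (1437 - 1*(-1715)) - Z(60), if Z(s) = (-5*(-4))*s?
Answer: 1952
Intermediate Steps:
Z(s) = 20*s
(1437 - 1*(-1715)) - Z(60) = (1437 - 1*(-1715)) - 20*60 = (1437 + 1715) - 1*1200 = 3152 - 1200 = 1952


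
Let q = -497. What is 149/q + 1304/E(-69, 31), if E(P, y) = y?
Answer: 643469/15407 ≈ 41.765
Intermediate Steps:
149/q + 1304/E(-69, 31) = 149/(-497) + 1304/31 = 149*(-1/497) + 1304*(1/31) = -149/497 + 1304/31 = 643469/15407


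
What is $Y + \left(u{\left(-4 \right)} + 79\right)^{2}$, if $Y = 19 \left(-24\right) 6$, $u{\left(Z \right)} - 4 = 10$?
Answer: $5913$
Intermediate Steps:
$u{\left(Z \right)} = 14$ ($u{\left(Z \right)} = 4 + 10 = 14$)
$Y = -2736$ ($Y = \left(-456\right) 6 = -2736$)
$Y + \left(u{\left(-4 \right)} + 79\right)^{2} = -2736 + \left(14 + 79\right)^{2} = -2736 + 93^{2} = -2736 + 8649 = 5913$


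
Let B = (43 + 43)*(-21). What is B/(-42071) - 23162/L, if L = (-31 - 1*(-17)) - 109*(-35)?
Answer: -967583896/159911871 ≈ -6.0507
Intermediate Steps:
B = -1806 (B = 86*(-21) = -1806)
L = 3801 (L = (-31 + 17) + 3815 = -14 + 3815 = 3801)
B/(-42071) - 23162/L = -1806/(-42071) - 23162/3801 = -1806*(-1/42071) - 23162*1/3801 = 1806/42071 - 23162/3801 = -967583896/159911871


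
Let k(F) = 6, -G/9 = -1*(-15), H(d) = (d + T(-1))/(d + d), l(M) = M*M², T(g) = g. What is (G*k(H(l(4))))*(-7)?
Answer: 5670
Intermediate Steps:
l(M) = M³
H(d) = (-1 + d)/(2*d) (H(d) = (d - 1)/(d + d) = (-1 + d)/((2*d)) = (-1 + d)*(1/(2*d)) = (-1 + d)/(2*d))
G = -135 (G = -(-9)*(-15) = -9*15 = -135)
(G*k(H(l(4))))*(-7) = -135*6*(-7) = -810*(-7) = 5670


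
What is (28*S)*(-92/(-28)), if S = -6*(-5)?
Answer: 2760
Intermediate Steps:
S = 30
(28*S)*(-92/(-28)) = (28*30)*(-92/(-28)) = 840*(-92*(-1/28)) = 840*(23/7) = 2760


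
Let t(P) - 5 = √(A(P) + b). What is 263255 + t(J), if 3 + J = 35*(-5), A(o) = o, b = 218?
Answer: 263260 + 2*√10 ≈ 2.6327e+5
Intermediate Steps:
J = -178 (J = -3 + 35*(-5) = -3 - 175 = -178)
t(P) = 5 + √(218 + P) (t(P) = 5 + √(P + 218) = 5 + √(218 + P))
263255 + t(J) = 263255 + (5 + √(218 - 178)) = 263255 + (5 + √40) = 263255 + (5 + 2*√10) = 263260 + 2*√10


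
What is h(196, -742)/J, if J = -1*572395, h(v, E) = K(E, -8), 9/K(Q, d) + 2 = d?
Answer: 9/5723950 ≈ 1.5723e-6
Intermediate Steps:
K(Q, d) = 9/(-2 + d)
h(v, E) = -9/10 (h(v, E) = 9/(-2 - 8) = 9/(-10) = 9*(-1/10) = -9/10)
J = -572395
h(196, -742)/J = -9/10/(-572395) = -9/10*(-1/572395) = 9/5723950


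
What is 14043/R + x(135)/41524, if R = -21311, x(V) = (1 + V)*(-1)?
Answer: -146504957/221229491 ≈ -0.66223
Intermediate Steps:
x(V) = -1 - V
14043/R + x(135)/41524 = 14043/(-21311) + (-1 - 1*135)/41524 = 14043*(-1/21311) + (-1 - 135)*(1/41524) = -14043/21311 - 136*1/41524 = -14043/21311 - 34/10381 = -146504957/221229491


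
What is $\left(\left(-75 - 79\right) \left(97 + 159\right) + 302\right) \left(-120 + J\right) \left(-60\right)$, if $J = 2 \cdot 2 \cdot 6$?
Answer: $-225342720$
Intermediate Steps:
$J = 24$ ($J = 4 \cdot 6 = 24$)
$\left(\left(-75 - 79\right) \left(97 + 159\right) + 302\right) \left(-120 + J\right) \left(-60\right) = \left(\left(-75 - 79\right) \left(97 + 159\right) + 302\right) \left(-120 + 24\right) \left(-60\right) = \left(\left(-154\right) 256 + 302\right) \left(-96\right) \left(-60\right) = \left(-39424 + 302\right) \left(-96\right) \left(-60\right) = \left(-39122\right) \left(-96\right) \left(-60\right) = 3755712 \left(-60\right) = -225342720$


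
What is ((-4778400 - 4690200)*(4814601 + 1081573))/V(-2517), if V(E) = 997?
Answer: -55828513136400/997 ≈ -5.5997e+10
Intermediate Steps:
((-4778400 - 4690200)*(4814601 + 1081573))/V(-2517) = ((-4778400 - 4690200)*(4814601 + 1081573))/997 = -9468600*5896174*(1/997) = -55828513136400*1/997 = -55828513136400/997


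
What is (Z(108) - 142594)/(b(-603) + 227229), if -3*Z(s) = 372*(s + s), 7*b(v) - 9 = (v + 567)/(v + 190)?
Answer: -244835899/328461396 ≈ -0.74540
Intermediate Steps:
b(v) = 9/7 + (567 + v)/(7*(190 + v)) (b(v) = 9/7 + ((v + 567)/(v + 190))/7 = 9/7 + ((567 + v)/(190 + v))/7 = 9/7 + (567 + v)/(7*(190 + v)))
Z(s) = -248*s (Z(s) = -124*(s + s) = -124*2*s = -248*s)
(Z(108) - 142594)/(b(-603) + 227229) = (-248*108 - 142594)/((2277 + 10*(-603))/(7*(190 - 603)) + 227229) = (-26784 - 142594)/((1/7)*(2277 - 6030)/(-413) + 227229) = -169378/((1/7)*(-1/413)*(-3753) + 227229) = -169378/(3753/2891 + 227229) = -169378/656922792/2891 = -169378*2891/656922792 = -244835899/328461396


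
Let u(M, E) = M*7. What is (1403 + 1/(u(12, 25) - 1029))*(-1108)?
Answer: -1469024072/945 ≈ -1.5545e+6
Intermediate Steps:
u(M, E) = 7*M
(1403 + 1/(u(12, 25) - 1029))*(-1108) = (1403 + 1/(7*12 - 1029))*(-1108) = (1403 + 1/(84 - 1029))*(-1108) = (1403 + 1/(-945))*(-1108) = (1403 - 1/945)*(-1108) = (1325834/945)*(-1108) = -1469024072/945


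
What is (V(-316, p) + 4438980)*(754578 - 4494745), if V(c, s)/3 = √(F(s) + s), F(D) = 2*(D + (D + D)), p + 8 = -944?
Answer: -16602526509660 - 157087014*I*√34 ≈ -1.6603e+13 - 9.1597e+8*I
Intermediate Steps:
p = -952 (p = -8 - 944 = -952)
F(D) = 6*D (F(D) = 2*(D + 2*D) = 2*(3*D) = 6*D)
V(c, s) = 3*√7*√s (V(c, s) = 3*√(6*s + s) = 3*√(7*s) = 3*(√7*√s) = 3*√7*√s)
(V(-316, p) + 4438980)*(754578 - 4494745) = (3*√7*√(-952) + 4438980)*(754578 - 4494745) = (3*√7*(2*I*√238) + 4438980)*(-3740167) = (42*I*√34 + 4438980)*(-3740167) = (4438980 + 42*I*√34)*(-3740167) = -16602526509660 - 157087014*I*√34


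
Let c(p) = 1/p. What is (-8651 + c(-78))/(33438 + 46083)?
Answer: -674779/6202638 ≈ -0.10879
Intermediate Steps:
(-8651 + c(-78))/(33438 + 46083) = (-8651 + 1/(-78))/(33438 + 46083) = (-8651 - 1/78)/79521 = -674779/78*1/79521 = -674779/6202638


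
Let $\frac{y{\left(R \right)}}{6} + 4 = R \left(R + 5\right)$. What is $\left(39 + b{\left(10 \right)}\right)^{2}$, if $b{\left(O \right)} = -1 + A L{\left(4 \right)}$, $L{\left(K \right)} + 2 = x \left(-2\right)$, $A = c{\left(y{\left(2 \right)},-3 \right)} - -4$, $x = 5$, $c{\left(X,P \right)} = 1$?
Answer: $484$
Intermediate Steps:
$y{\left(R \right)} = -24 + 6 R \left(5 + R\right)$ ($y{\left(R \right)} = -24 + 6 R \left(R + 5\right) = -24 + 6 R \left(5 + R\right)$)
$A = 5$ ($A = 1 - -4 = 1 + 4 = 5$)
$L{\left(K \right)} = -12$ ($L{\left(K \right)} = -2 + 5 \left(-2\right) = -2 - 10 = -12$)
$b{\left(O \right)} = -61$ ($b{\left(O \right)} = -1 + 5 \left(-12\right) = -1 - 60 = -61$)
$\left(39 + b{\left(10 \right)}\right)^{2} = \left(39 - 61\right)^{2} = \left(-22\right)^{2} = 484$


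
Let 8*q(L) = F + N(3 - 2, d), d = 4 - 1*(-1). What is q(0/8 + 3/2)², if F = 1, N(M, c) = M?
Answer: 1/16 ≈ 0.062500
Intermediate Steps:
d = 5 (d = 4 + 1 = 5)
q(L) = ¼ (q(L) = (1 + (3 - 2))/8 = (1 + 1)/8 = (⅛)*2 = ¼)
q(0/8 + 3/2)² = (¼)² = 1/16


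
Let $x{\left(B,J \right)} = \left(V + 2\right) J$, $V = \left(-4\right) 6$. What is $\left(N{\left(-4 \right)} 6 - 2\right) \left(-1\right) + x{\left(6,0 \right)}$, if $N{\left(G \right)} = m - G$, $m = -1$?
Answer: $-16$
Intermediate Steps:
$V = -24$
$N{\left(G \right)} = -1 - G$
$x{\left(B,J \right)} = - 22 J$ ($x{\left(B,J \right)} = \left(-24 + 2\right) J = - 22 J$)
$\left(N{\left(-4 \right)} 6 - 2\right) \left(-1\right) + x{\left(6,0 \right)} = \left(\left(-1 - -4\right) 6 - 2\right) \left(-1\right) - 0 = \left(\left(-1 + 4\right) 6 - 2\right) \left(-1\right) + 0 = \left(3 \cdot 6 - 2\right) \left(-1\right) + 0 = \left(18 - 2\right) \left(-1\right) + 0 = 16 \left(-1\right) + 0 = -16 + 0 = -16$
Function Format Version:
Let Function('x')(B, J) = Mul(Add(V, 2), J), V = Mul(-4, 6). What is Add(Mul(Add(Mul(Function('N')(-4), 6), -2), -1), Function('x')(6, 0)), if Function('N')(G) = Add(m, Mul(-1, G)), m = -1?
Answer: -16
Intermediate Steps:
V = -24
Function('N')(G) = Add(-1, Mul(-1, G))
Function('x')(B, J) = Mul(-22, J) (Function('x')(B, J) = Mul(Add(-24, 2), J) = Mul(-22, J))
Add(Mul(Add(Mul(Function('N')(-4), 6), -2), -1), Function('x')(6, 0)) = Add(Mul(Add(Mul(Add(-1, Mul(-1, -4)), 6), -2), -1), Mul(-22, 0)) = Add(Mul(Add(Mul(Add(-1, 4), 6), -2), -1), 0) = Add(Mul(Add(Mul(3, 6), -2), -1), 0) = Add(Mul(Add(18, -2), -1), 0) = Add(Mul(16, -1), 0) = Add(-16, 0) = -16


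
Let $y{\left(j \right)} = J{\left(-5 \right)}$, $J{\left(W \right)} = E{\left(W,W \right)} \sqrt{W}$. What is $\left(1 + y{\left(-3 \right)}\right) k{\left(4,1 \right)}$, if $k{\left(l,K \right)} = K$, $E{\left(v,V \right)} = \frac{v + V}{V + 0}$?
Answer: $1 + 2 i \sqrt{5} \approx 1.0 + 4.4721 i$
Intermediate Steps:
$E{\left(v,V \right)} = \frac{V + v}{V}$
$J{\left(W \right)} = 2 \sqrt{W}$ ($J{\left(W \right)} = \frac{W + W}{W} \sqrt{W} = \frac{2 W}{W} \sqrt{W} = 2 \sqrt{W}$)
$y{\left(j \right)} = 2 i \sqrt{5}$ ($y{\left(j \right)} = 2 \sqrt{-5} = 2 i \sqrt{5}$)
$\left(1 + y{\left(-3 \right)}\right) k{\left(4,1 \right)} = \left(1 + 2 i \sqrt{5}\right) 1 = 1 + 2 i \sqrt{5}$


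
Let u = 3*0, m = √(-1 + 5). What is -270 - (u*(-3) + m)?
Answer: -272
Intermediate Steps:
m = 2 (m = √4 = 2)
u = 0
-270 - (u*(-3) + m) = -270 - (0*(-3) + 2) = -270 - (0 + 2) = -270 - 1*2 = -270 - 2 = -272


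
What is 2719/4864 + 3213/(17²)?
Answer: 965519/82688 ≈ 11.677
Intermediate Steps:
2719/4864 + 3213/(17²) = 2719*(1/4864) + 3213/289 = 2719/4864 + 3213*(1/289) = 2719/4864 + 189/17 = 965519/82688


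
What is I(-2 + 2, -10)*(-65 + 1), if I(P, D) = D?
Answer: 640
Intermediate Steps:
I(-2 + 2, -10)*(-65 + 1) = -10*(-65 + 1) = -10*(-64) = 640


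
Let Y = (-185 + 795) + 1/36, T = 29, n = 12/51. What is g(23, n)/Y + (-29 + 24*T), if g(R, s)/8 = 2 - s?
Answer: 249024419/373337 ≈ 667.02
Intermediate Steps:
n = 4/17 (n = 12*(1/51) = 4/17 ≈ 0.23529)
g(R, s) = 16 - 8*s (g(R, s) = 8*(2 - s) = 16 - 8*s)
Y = 21961/36 (Y = 610 + 1/36 = 21961/36 ≈ 610.03)
g(23, n)/Y + (-29 + 24*T) = (16 - 8*4/17)/(21961/36) + (-29 + 24*29) = (16 - 32/17)*(36/21961) + (-29 + 696) = (240/17)*(36/21961) + 667 = 8640/373337 + 667 = 249024419/373337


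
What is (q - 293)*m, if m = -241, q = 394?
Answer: -24341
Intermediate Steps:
(q - 293)*m = (394 - 293)*(-241) = 101*(-241) = -24341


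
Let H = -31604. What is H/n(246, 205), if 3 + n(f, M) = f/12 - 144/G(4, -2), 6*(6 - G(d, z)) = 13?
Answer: 1453784/923 ≈ 1575.1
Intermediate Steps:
G(d, z) = 23/6 (G(d, z) = 6 - 1/6*13 = 6 - 13/6 = 23/6)
n(f, M) = -933/23 + f/12 (n(f, M) = -3 + (f/12 - 144/23/6) = -3 + (f*(1/12) - 144*6/23) = -3 + (f/12 - 864/23) = -3 + (-864/23 + f/12) = -933/23 + f/12)
H/n(246, 205) = -31604/(-933/23 + (1/12)*246) = -31604/(-933/23 + 41/2) = -31604/(-923/46) = -31604*(-46/923) = 1453784/923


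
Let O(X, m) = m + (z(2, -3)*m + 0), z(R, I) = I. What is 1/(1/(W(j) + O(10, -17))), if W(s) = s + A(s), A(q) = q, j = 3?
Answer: 40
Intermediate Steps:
W(s) = 2*s (W(s) = s + s = 2*s)
O(X, m) = -2*m (O(X, m) = m + (-3*m + 0) = m - 3*m = -2*m)
1/(1/(W(j) + O(10, -17))) = 1/(1/(2*3 - 2*(-17))) = 1/(1/(6 + 34)) = 1/(1/40) = 40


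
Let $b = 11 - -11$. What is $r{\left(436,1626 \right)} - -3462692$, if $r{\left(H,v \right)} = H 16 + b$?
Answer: $3469690$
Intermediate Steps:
$b = 22$ ($b = 11 + 11 = 22$)
$r{\left(H,v \right)} = 22 + 16 H$ ($r{\left(H,v \right)} = H 16 + 22 = 16 H + 22 = 22 + 16 H$)
$r{\left(436,1626 \right)} - -3462692 = \left(22 + 16 \cdot 436\right) - -3462692 = \left(22 + 6976\right) + 3462692 = 6998 + 3462692 = 3469690$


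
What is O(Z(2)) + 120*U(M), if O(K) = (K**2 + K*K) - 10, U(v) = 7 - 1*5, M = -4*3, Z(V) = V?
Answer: 238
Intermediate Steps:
M = -12
U(v) = 2 (U(v) = 7 - 5 = 2)
O(K) = -10 + 2*K**2 (O(K) = (K**2 + K**2) - 10 = 2*K**2 - 10 = -10 + 2*K**2)
O(Z(2)) + 120*U(M) = (-10 + 2*2**2) + 120*2 = (-10 + 2*4) + 240 = (-10 + 8) + 240 = -2 + 240 = 238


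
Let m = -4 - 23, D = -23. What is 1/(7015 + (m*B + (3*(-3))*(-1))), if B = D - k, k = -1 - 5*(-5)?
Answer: 1/8293 ≈ 0.00012058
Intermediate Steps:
m = -27
k = 24 (k = -1 + 25 = 24)
B = -47 (B = -23 - 1*24 = -23 - 24 = -47)
1/(7015 + (m*B + (3*(-3))*(-1))) = 1/(7015 + (-27*(-47) + (3*(-3))*(-1))) = 1/(7015 + (1269 - 9*(-1))) = 1/(7015 + (1269 + 9)) = 1/(7015 + 1278) = 1/8293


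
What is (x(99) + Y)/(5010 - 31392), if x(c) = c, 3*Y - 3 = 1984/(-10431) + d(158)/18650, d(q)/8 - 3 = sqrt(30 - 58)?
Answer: -14581173436/3849229104975 - 4*I*sqrt(7)/369018225 ≈ -0.0037881 - 2.8679e-8*I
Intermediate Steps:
d(q) = 24 + 16*I*sqrt(7) (d(q) = 24 + 8*sqrt(30 - 58) = 24 + 8*sqrt(-28) = 24 + 8*(2*I*sqrt(7)) = 24 + 16*I*sqrt(7))
Y = 273431597/291807225 + 8*I*sqrt(7)/27975 (Y = 1 + (1984/(-10431) + (24 + 16*I*sqrt(7))/18650)/3 = 1 + (1984*(-1/10431) + (24 + 16*I*sqrt(7))*(1/18650))/3 = 1 + (-1984/10431 + (12/9325 + 8*I*sqrt(7)/9325))/3 = 1 + (-18375628/97269075 + 8*I*sqrt(7)/9325)/3 = 1 + (-18375628/291807225 + 8*I*sqrt(7)/27975) = 273431597/291807225 + 8*I*sqrt(7)/27975 ≈ 0.93703 + 0.0007566*I)
(x(99) + Y)/(5010 - 31392) = (99 + (273431597/291807225 + 8*I*sqrt(7)/27975))/(5010 - 31392) = (29162346872/291807225 + 8*I*sqrt(7)/27975)/(-26382) = (29162346872/291807225 + 8*I*sqrt(7)/27975)*(-1/26382) = -14581173436/3849229104975 - 4*I*sqrt(7)/369018225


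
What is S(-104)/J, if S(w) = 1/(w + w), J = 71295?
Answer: -1/14829360 ≈ -6.7434e-8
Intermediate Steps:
S(w) = 1/(2*w)
S(-104)/J = ((½)/(-104))/71295 = ((½)*(-1/104))*(1/71295) = -1/208*1/71295 = -1/14829360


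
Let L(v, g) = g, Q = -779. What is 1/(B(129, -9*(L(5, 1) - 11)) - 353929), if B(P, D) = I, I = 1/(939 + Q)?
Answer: -160/56628639 ≈ -2.8254e-6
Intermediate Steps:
I = 1/160 (I = 1/(939 - 779) = 1/160 ≈ 0.0062500)
B(P, D) = 1/160
1/(B(129, -9*(L(5, 1) - 11)) - 353929) = 1/(1/160 - 353929) = 1/(-56628639/160) = -160/56628639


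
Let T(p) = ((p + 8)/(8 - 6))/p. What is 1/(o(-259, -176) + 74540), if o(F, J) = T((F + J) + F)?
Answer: 694/51731103 ≈ 1.3416e-5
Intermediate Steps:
T(p) = (4 + p/2)/p (T(p) = ((8 + p)/2)/p = ((8 + p)*(½))/p = (4 + p/2)/p)
o(F, J) = (8 + J + 2*F)/(2*(J + 2*F)) (o(F, J) = (8 + ((F + J) + F))/(2*((F + J) + F)) = (8 + (J + 2*F))/(2*(J + 2*F)) = (8 + J + 2*F)/(2*(J + 2*F)))
1/(o(-259, -176) + 74540) = 1/((4 - 259 + (½)*(-176))/(-176 + 2*(-259)) + 74540) = 1/((4 - 259 - 88)/(-176 - 518) + 74540) = 1/(-343/(-694) + 74540) = 1/(-1/694*(-343) + 74540) = 1/(343/694 + 74540) = 1/(51731103/694) = 694/51731103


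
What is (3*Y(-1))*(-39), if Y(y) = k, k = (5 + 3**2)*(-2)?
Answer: 3276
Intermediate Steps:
k = -28 (k = (5 + 9)*(-2) = 14*(-2) = -28)
Y(y) = -28
(3*Y(-1))*(-39) = (3*(-28))*(-39) = -84*(-39) = 3276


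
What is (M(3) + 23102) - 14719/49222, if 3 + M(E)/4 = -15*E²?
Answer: 1109941381/49222 ≈ 22550.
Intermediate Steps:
M(E) = -12 - 60*E² (M(E) = -12 + 4*(-15*E²) = -12 - 60*E²)
(M(3) + 23102) - 14719/49222 = ((-12 - 60*3²) + 23102) - 14719/49222 = ((-12 - 60*9) + 23102) - 14719*1/49222 = ((-12 - 540) + 23102) - 14719/49222 = (-552 + 23102) - 14719/49222 = 22550 - 14719/49222 = 1109941381/49222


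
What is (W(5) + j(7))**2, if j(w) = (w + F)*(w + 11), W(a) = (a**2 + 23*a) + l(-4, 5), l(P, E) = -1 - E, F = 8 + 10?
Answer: 341056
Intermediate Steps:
F = 18
W(a) = -6 + a**2 + 23*a (W(a) = (a**2 + 23*a) + (-1 - 1*5) = (a**2 + 23*a) + (-1 - 5) = (a**2 + 23*a) - 6 = -6 + a**2 + 23*a)
j(w) = (11 + w)*(18 + w) (j(w) = (w + 18)*(w + 11) = (18 + w)*(11 + w) = (11 + w)*(18 + w))
(W(5) + j(7))**2 = ((-6 + 5**2 + 23*5) + (198 + 7**2 + 29*7))**2 = ((-6 + 25 + 115) + (198 + 49 + 203))**2 = (134 + 450)**2 = 584**2 = 341056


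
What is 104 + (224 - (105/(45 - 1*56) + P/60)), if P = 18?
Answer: 37097/110 ≈ 337.25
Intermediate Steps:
104 + (224 - (105/(45 - 1*56) + P/60)) = 104 + (224 - (105/(45 - 1*56) + 18/60)) = 104 + (224 - (105/(45 - 56) + 18*(1/60))) = 104 + (224 - (105/(-11) + 3/10)) = 104 + (224 - (105*(-1/11) + 3/10)) = 104 + (224 - (-105/11 + 3/10)) = 104 + (224 - 1*(-1017/110)) = 104 + (224 + 1017/110) = 104 + 25657/110 = 37097/110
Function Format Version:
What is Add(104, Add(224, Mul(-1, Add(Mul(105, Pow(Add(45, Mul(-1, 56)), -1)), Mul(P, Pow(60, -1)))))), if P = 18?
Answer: Rational(37097, 110) ≈ 337.25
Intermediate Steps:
Add(104, Add(224, Mul(-1, Add(Mul(105, Pow(Add(45, Mul(-1, 56)), -1)), Mul(P, Pow(60, -1)))))) = Add(104, Add(224, Mul(-1, Add(Mul(105, Pow(Add(45, Mul(-1, 56)), -1)), Mul(18, Pow(60, -1)))))) = Add(104, Add(224, Mul(-1, Add(Mul(105, Pow(Add(45, -56), -1)), Mul(18, Rational(1, 60)))))) = Add(104, Add(224, Mul(-1, Add(Mul(105, Pow(-11, -1)), Rational(3, 10))))) = Add(104, Add(224, Mul(-1, Add(Mul(105, Rational(-1, 11)), Rational(3, 10))))) = Add(104, Add(224, Mul(-1, Add(Rational(-105, 11), Rational(3, 10))))) = Add(104, Add(224, Mul(-1, Rational(-1017, 110)))) = Add(104, Add(224, Rational(1017, 110))) = Add(104, Rational(25657, 110)) = Rational(37097, 110)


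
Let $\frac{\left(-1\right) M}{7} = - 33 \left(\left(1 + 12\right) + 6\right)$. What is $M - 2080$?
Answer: $2309$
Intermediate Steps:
$M = 4389$ ($M = - 7 \left(- 33 \left(\left(1 + 12\right) + 6\right)\right) = - 7 \left(- 33 \left(13 + 6\right)\right) = - 7 \left(\left(-33\right) 19\right) = \left(-7\right) \left(-627\right) = 4389$)
$M - 2080 = 4389 - 2080 = 2309$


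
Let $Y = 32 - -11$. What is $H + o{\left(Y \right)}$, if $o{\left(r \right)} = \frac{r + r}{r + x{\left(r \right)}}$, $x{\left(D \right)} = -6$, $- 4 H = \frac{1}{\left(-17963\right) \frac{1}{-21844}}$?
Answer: $\frac{1342761}{664631} \approx 2.0203$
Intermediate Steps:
$H = - \frac{5461}{17963}$ ($H = - \frac{1}{4 \left(- \frac{17963}{-21844}\right)} = - \frac{1}{4 \left(\left(-17963\right) \left(- \frac{1}{21844}\right)\right)} = - \frac{1}{4 \cdot \frac{17963}{21844}} = \left(- \frac{1}{4}\right) \frac{21844}{17963} = - \frac{5461}{17963} \approx -0.30401$)
$Y = 43$ ($Y = 32 + 11 = 43$)
$o{\left(r \right)} = \frac{2 r}{-6 + r}$ ($o{\left(r \right)} = \frac{r + r}{r - 6} = \frac{2 r}{-6 + r}$)
$H + o{\left(Y \right)} = - \frac{5461}{17963} + 2 \cdot 43 \frac{1}{-6 + 43} = - \frac{5461}{17963} + 2 \cdot 43 \cdot \frac{1}{37} = - \frac{5461}{17963} + \frac{86}{37} = \frac{1342761}{664631}$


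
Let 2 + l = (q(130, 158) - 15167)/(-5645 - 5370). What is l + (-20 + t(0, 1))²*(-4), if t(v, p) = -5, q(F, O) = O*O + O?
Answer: -5513897/2203 ≈ -2502.9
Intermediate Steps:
q(F, O) = O + O² (q(F, O) = O² + O = O + O²)
l = -6397/2203 (l = -2 + (158*(1 + 158) - 15167)/(-5645 - 5370) = -2 + (158*159 - 15167)/(-11015) = -2 + (25122 - 15167)*(-1/11015) = -2 + 9955*(-1/11015) = -2 - 1991/2203 = -6397/2203 ≈ -2.9038)
l + (-20 + t(0, 1))²*(-4) = -6397/2203 + (-20 - 5)²*(-4) = -6397/2203 + (-25)²*(-4) = -6397/2203 + 625*(-4) = -6397/2203 - 2500 = -5513897/2203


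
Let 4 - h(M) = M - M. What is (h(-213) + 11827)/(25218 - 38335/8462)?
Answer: 100113922/213356381 ≈ 0.46923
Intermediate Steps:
h(M) = 4 (h(M) = 4 - (M - M) = 4 - 1*0 = 4 + 0 = 4)
(h(-213) + 11827)/(25218 - 38335/8462) = (4 + 11827)/(25218 - 38335/8462) = 11831/(25218 - 38335*1/8462) = 11831/(25218 - 38335/8462) = 11831/(213356381/8462) = 11831*(8462/213356381) = 100113922/213356381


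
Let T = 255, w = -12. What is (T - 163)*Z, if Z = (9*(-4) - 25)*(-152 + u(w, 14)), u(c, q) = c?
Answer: 920368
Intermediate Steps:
Z = 10004 (Z = (9*(-4) - 25)*(-152 - 12) = (-36 - 25)*(-164) = -61*(-164) = 10004)
(T - 163)*Z = (255 - 163)*10004 = 92*10004 = 920368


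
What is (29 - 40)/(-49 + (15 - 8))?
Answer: 11/42 ≈ 0.26190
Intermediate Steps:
(29 - 40)/(-49 + (15 - 8)) = -11/(-49 + 7) = -11/(-42) = -11*(-1/42) = 11/42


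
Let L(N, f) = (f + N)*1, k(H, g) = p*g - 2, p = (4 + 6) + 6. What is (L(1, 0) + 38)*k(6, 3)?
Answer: 1794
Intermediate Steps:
p = 16 (p = 10 + 6 = 16)
k(H, g) = -2 + 16*g (k(H, g) = 16*g - 2 = -2 + 16*g)
L(N, f) = N + f (L(N, f) = (N + f)*1 = N + f)
(L(1, 0) + 38)*k(6, 3) = ((1 + 0) + 38)*(-2 + 16*3) = (1 + 38)*(-2 + 48) = 39*46 = 1794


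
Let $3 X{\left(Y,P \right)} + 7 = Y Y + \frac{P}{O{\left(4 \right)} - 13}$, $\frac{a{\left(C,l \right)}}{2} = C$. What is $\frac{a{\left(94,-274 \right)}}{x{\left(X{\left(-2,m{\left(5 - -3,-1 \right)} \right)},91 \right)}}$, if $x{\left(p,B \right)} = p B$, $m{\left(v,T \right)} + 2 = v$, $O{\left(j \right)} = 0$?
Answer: $- \frac{188}{105} \approx -1.7905$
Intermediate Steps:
$a{\left(C,l \right)} = 2 C$
$m{\left(v,T \right)} = -2 + v$
$X{\left(Y,P \right)} = - \frac{7}{3} - \frac{P}{39} + \frac{Y^{2}}{3}$ ($X{\left(Y,P \right)} = - \frac{7}{3} + \frac{Y Y + \frac{P}{0 - 13}}{3} = - \frac{7}{3} + \frac{Y^{2} + \frac{P}{-13}}{3} = - \frac{7}{3} + \frac{Y^{2} - \frac{P}{13}}{3} = - \frac{7}{3} - \left(- \frac{Y^{2}}{3} + \frac{P}{39}\right) = - \frac{7}{3} - \frac{P}{39} + \frac{Y^{2}}{3}$)
$x{\left(p,B \right)} = B p$
$\frac{a{\left(94,-274 \right)}}{x{\left(X{\left(-2,m{\left(5 - -3,-1 \right)} \right)},91 \right)}} = \frac{2 \cdot 94}{91 \left(- \frac{7}{3} - \frac{-2 + \left(5 - -3\right)}{39} + \frac{\left(-2\right)^{2}}{3}\right)} = \frac{188}{91 \left(- \frac{7}{3} - \frac{-2 + \left(5 + 3\right)}{39} + \frac{1}{3} \cdot 4\right)} = \frac{188}{91 \left(- \frac{7}{3} - \frac{-2 + 8}{39} + \frac{4}{3}\right)} = \frac{188}{91 \left(- \frac{7}{3} - \frac{2}{13} + \frac{4}{3}\right)} = \frac{188}{91 \left(- \frac{15}{13}\right)} = \frac{188}{-105} = 188 \left(- \frac{1}{105}\right) = - \frac{188}{105}$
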